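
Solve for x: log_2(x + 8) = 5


Convert to exponential form: x + 8 = 2^5 = 32
x = 32 - 8 = 24
Check: log_2(24 + 8) = log_2(32) = log_2(32) = 5 ✓

x = 24


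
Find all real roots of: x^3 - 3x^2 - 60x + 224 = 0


Let p(x) = x^3 - 3x^2 - 60x + 224. By the rational root theorem (leading coefficient 1), any rational root is an integer divisor of 224: try ±1, ±2, ... in turn.
Test x = 1: value = 162 ≠ 0.
Test x = -1: value = 280 ≠ 0.
Test x = 2: value = 100 ≠ 0.
Test x = -2: value = 324 ≠ 0.
Test x = 4: value = 0 ✓, so (x - 4) is a factor.
Synthetic division by (x - 4): bring down 1; 1(4) - 3 = 1; 1(4) - 60 = -56; (-56)(4) + 224 = 0 → quotient x^2 + x - 56, remainder 0.
Solve the quadratic x^2 + x - 56 = 0: discriminant = 1^2 - 4(1)(-56) = 1 + 224 = 225.
sqrt(225) = 15, so x = (-1 ± 15)/2: x = 7 or x = -8.

x = -8, x = 4, x = 7


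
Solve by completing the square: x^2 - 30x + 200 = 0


Start: x^2 - 30x + 200 = 0
Move constant: x^2 - 30x = -200
Half of -30 is -15, squared is 225
Add 225 to both sides: x^2 - 30x + 225 = 25
(x - 15)^2 = 25
x - 15 = ±5
x = 15 + 5 = 20 or x = 15 - 5 = 10

x = 10, x = 20


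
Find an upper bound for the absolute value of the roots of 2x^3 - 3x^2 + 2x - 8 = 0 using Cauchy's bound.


Cauchy's bound: all roots r satisfy |r| <= 1 + max(|a_i/a_n|) for i = 0,...,n-1
where a_n is the leading coefficient.

Coefficients: [2, -3, 2, -8]
Leading coefficient a_n = 2
Ratios |a_i/a_n|: 3/2, 1, 4
Maximum ratio: 4
Cauchy's bound: |r| <= 1 + 4 = 5

Upper bound = 5


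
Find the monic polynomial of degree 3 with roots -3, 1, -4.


A monic polynomial with roots -3, 1, -4 is:
p(x) = (x + 3)(x - 1)(x + 4)
After multiplying by (x + 3): x + 3
After multiplying by (x - 1): x^2 + 2x - 3
After multiplying by (x + 4): x^3 + 6x^2 + 5x - 12

x^3 + 6x^2 + 5x - 12


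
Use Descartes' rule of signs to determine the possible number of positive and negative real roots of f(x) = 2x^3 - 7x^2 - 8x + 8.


Descartes' rule of signs:

For positive roots, count sign changes in f(x) = 2x^3 - 7x^2 - 8x + 8:
Signs of coefficients: +, -, -, +
Number of sign changes: 2
Possible positive real roots: 2, 0

For negative roots, examine f(-x) = -2x^3 - 7x^2 + 8x + 8:
Signs of coefficients: -, -, +, +
Number of sign changes: 1
Possible negative real roots: 1

Positive roots: 2 or 0; Negative roots: 1


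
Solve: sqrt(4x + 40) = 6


Square both sides: 4x + 40 = 6^2 = 36
4x = 36 - 40 = -4
x = -1
Check: sqrt(4*(-1) + 40) = sqrt(36) = 6 ✓

x = -1


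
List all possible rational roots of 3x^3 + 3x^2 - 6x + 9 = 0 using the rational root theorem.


Rational root theorem: possible roots are ±p/q where:
  p divides the constant term (9): p ∈ {1, 3, 9}
  q divides the leading coefficient (3): q ∈ {1, 3}

All possible rational roots: -9, -3, -1, -1/3, 1/3, 1, 3, 9

-9, -3, -1, -1/3, 1/3, 1, 3, 9


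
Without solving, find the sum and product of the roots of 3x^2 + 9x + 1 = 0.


By Vieta's formulas for ax^2 + bx + c = 0:
  Sum of roots = -b/a
  Product of roots = c/a

Here a = 3, b = 9, c = 1
Sum = -(9)/3 = -3
Product = 1/3 = 1/3

Sum = -3, Product = 1/3


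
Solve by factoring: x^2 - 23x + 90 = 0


We need two numbers that multiply to 90 and add to -23.
Those numbers are -18 and -5 (since (-18) * (-5) = 90 and (-18) + (-5) = -23).
So x^2 - 23x + 90 = (x - 18)(x - 5) = 0
Setting each factor to zero: x = 18 or x = 5

x = 5, x = 18


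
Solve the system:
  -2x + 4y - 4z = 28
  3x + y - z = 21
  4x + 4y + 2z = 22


Using Cramer's rule. Expand each determinant along the first row.
D  = (-2)*[1*2 - (-1)*4] - 4*[3*2 - (-1)*4] + (-4)*[3*4 - 1*4]
  = (-2)*(6) - 4*(10) + (-4)*(8) = -84
Dx = 28*[1*2 - (-1)*4] - 4*[21*2 - (-1)*22] + (-4)*[21*4 - 1*22]
  = 28*(6) - 4*(64) + (-4)*(62) = -336
Dy = (-2)*[21*2 - (-1)*22] - 28*[3*2 - (-1)*4] + (-4)*[3*22 - 21*4]
  = (-2)*(64) - 28*(10) + (-4)*(-18) = -336
Dz = (-2)*[1*22 - 21*4] - 4*[3*22 - 21*4] + 28*[3*4 - 1*4]
  = (-2)*(-62) - 4*(-18) + 28*(8) = 420
x = Dx/D = -336/-84 = 4, y = Dy/D = -336/-84 = 4, z = Dz/D = 420/-84 = -5
Check eq1: (-2)(4) + (4)(4) + (-4)(-5) = 28 = 28 ✓
Check eq2: (3)(4) + (1)(4) + (-1)(-5) = 21 = 21 ✓
Check eq3: (4)(4) + (4)(4) + (2)(-5) = 22 = 22 ✓

x = 4, y = 4, z = -5


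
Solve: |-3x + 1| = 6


An absolute value equation |expr| = 6 gives two cases:
Case 1: -3x + 1 = 6
  -3x = 5, so x = -5/3
Case 2: -3x + 1 = -6
  -3x = -7, so x = 7/3

x = -5/3, x = 7/3


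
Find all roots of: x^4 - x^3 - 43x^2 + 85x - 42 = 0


Let p(x) = x^4 - x^3 - 43x^2 + 85x - 42. By the rational root theorem (leading coefficient 1), any rational root is an integer divisor of 42: try ±1, ±2, ... in turn.
Test x = 1: value = 0 ✓, so (x - 1) is a factor.
Synthetic division by (x - 1): bring down 1; 1(1) - 1 = 0; 0(1) - 43 = -43; (-43)(1) + 85 = 42; 42(1) - 42 = 0 → quotient x^3 - 43x + 42, remainder 0.
Continue with the quotient x^3 - 43x + 42 (candidates must divide 42; re-test x = 1 first in case it repeats).
Test x = 1: value = 0 ✓, so (x - 1) is a factor.
Synthetic division by (x - 1): bring down 1; 1(1) + 0 = 1; 1(1) - 43 = -42; (-42)(1) + 42 = 0 → quotient x^2 + x - 42, remainder 0.
Solve the quadratic x^2 + x - 42 = 0: discriminant = 1^2 - 4(1)(-42) = 1 + 168 = 169.
sqrt(169) = 13, so x = (-1 ± 13)/2: x = 6 or x = -7.
Collecting all roots found:

x = -7, x = 1 (multiplicity 2), x = 6


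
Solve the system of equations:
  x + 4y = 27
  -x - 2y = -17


Using Cramer's rule:
Determinant D = (1)(-2) - (-1)(4) = -2 + 4 = 2
Dx = (27)(-2) - (-17)(4) = -54 + 68 = 14
Dy = (1)(-17) - (-1)(27) = -17 + 27 = 10
x = Dx/D = 14/2 = 7
y = Dy/D = 10/2 = 5

x = 7, y = 5


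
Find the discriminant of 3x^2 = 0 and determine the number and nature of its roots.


For ax^2 + bx + c = 0, discriminant D = b^2 - 4ac
Here a = 3, b = 0, c = 0
D = (0)^2 - 4(3)(0) = 0 - 0 = 0

D = 0
The equation has exactly 1 real root (a repeated/double root).

Discriminant = 0, 1 repeated real root


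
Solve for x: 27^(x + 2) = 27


Express both sides with the same base.
27 = 27^1
Since the bases match, equate exponents: x + 2 = 1
So x = 1 - (2) = -1

x = -1


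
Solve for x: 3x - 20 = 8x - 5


Starting with: 3x - 20 = 8x - 5
Move all x terms to left: (3 - 8)x = -5 + 20
Simplify: -5x = 15
Divide both sides by -5: x = -3

x = -3


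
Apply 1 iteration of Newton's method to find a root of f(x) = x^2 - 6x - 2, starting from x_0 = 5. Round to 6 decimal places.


Newton's method: x_(n+1) = x_n - f(x_n)/f'(x_n)
f(x) = x^2 - 6x - 2
f'(x) = 2x - 6

Iteration 1:
  f(5.000000) = -7.000000
  f'(5.000000) = 4.000000
  x_1 = 5.000000 - (-7.000000)/(4.000000) = 6.750000

x_1 = 6.750000


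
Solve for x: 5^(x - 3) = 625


Express both sides with the same base.
625 = 5^4
Since the bases match, equate exponents: x - 3 = 4
So x = 4 - (-3) = 7

x = 7


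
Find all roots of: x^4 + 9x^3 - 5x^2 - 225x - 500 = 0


Let p(x) = x^4 + 9x^3 - 5x^2 - 225x - 500. By the rational root theorem (leading coefficient 1), any rational root is an integer divisor of 500: try ±1, ±2, ... in turn.
Test x = 1: value = -720 ≠ 0.
Test x = -1: value = -288 ≠ 0.
Test x = 2: value = -882 ≠ 0.
Test x = -2: value = -126 ≠ 0.
Test x = 4: value = -648 ≠ 0.
Test x = -4: value = 0 ✓, so (x + 4) is a factor.
Synthetic division by (x + 4): bring down 1; 1(-4) + 9 = 5; 5(-4) - 5 = -25; (-25)(-4) - 225 = -125; (-125)(-4) - 500 = 0 → quotient x^3 + 5x^2 - 25x - 125, remainder 0.
Continue with the quotient x^3 + 5x^2 - 25x - 125 (candidates must divide 125).
Test x = 5: value = 0 ✓, so (x - 5) is a factor.
Synthetic division by (x - 5): bring down 1; 1(5) + 5 = 10; 10(5) - 25 = 25; 25(5) - 125 = 0 → quotient x^2 + 10x + 25, remainder 0.
Solve the quadratic x^2 + 10x + 25 = 0: discriminant = 10^2 - 4(1)(25) = 100 - 100 = 0.
Discriminant = 0, so a double root: x = -10/2 = -5.
Collecting all roots found:

x = -5 (multiplicity 2), x = -4, x = 5


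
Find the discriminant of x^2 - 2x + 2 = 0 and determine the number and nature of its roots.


For ax^2 + bx + c = 0, discriminant D = b^2 - 4ac
Here a = 1, b = -2, c = 2
D = (-2)^2 - 4(1)(2) = 4 - 8 = -4

D = -4 < 0
The equation has no real roots (2 complex conjugate roots).

Discriminant = -4, no real roots (2 complex conjugate roots)


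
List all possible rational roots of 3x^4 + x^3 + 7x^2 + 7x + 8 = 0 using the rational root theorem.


Rational root theorem: possible roots are ±p/q where:
  p divides the constant term (8): p ∈ {1, 2, 4, 8}
  q divides the leading coefficient (3): q ∈ {1, 3}

All possible rational roots: -8, -4, -8/3, -2, -4/3, -1, -2/3, -1/3, 1/3, 2/3, 1, 4/3, 2, 8/3, 4, 8

-8, -4, -8/3, -2, -4/3, -1, -2/3, -1/3, 1/3, 2/3, 1, 4/3, 2, 8/3, 4, 8


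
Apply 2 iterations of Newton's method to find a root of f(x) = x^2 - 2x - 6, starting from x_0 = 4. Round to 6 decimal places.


Newton's method: x_(n+1) = x_n - f(x_n)/f'(x_n)
f(x) = x^2 - 2x - 6
f'(x) = 2x - 2

Iteration 1:
  f(4.000000) = 2.000000
  f'(4.000000) = 6.000000
  x_1 = 4.000000 - (2.000000)/(6.000000) = 3.666667

Iteration 2:
  f(3.666667) = 0.111111
  f'(3.666667) = 5.333333
  x_2 = 3.666667 - (0.111111)/(5.333333) = 3.645833

x_2 = 3.645833


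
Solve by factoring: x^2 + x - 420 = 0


We need two numbers that multiply to -420 and add to 1.
Those numbers are 21 and -20 (since 21 * (-20) = -420 and 21 + (-20) = 1).
So x^2 + x - 420 = (x + 21)(x - 20) = 0
Setting each factor to zero: x = -21 or x = 20

x = -21, x = 20


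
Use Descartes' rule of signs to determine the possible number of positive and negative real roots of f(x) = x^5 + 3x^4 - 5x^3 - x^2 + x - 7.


Descartes' rule of signs:

For positive roots, count sign changes in f(x) = x^5 + 3x^4 - 5x^3 - x^2 + x - 7:
Signs of coefficients: +, +, -, -, +, -
Number of sign changes: 3
Possible positive real roots: 3, 1

For negative roots, examine f(-x) = -x^5 + 3x^4 + 5x^3 - x^2 - x - 7:
Signs of coefficients: -, +, +, -, -, -
Number of sign changes: 2
Possible negative real roots: 2, 0

Positive roots: 3 or 1; Negative roots: 2 or 0


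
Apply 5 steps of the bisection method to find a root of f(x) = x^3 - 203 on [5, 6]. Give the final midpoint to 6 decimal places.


f(x) = x^3 - 203
f(5) = -78 < 0
f(6) = 13 > 0

Step 1: midpoint = (5.000000 + 6.000000)/2 = 5.500000
  f(5.500000) = -36.625000
  f(mid) < 0, so root is in [5.500000, 6.000000]

Step 2: midpoint = (5.500000 + 6.000000)/2 = 5.750000
  f(5.750000) = -12.890625
  f(mid) < 0, so root is in [5.750000, 6.000000]

Step 3: midpoint = (5.750000 + 6.000000)/2 = 5.875000
  f(5.875000) = -0.220703
  f(mid) < 0, so root is in [5.875000, 6.000000]

Step 4: midpoint = (5.875000 + 6.000000)/2 = 5.937500
  f(5.937500) = 6.320068
  f(mid) > 0, so root is in [5.875000, 5.937500]

Step 5: midpoint = (5.875000 + 5.937500)/2 = 5.906250
  f(5.906250) = 3.032379
  f(mid) > 0, so root is in [5.875000, 5.906250]

midpoint = 5.906250


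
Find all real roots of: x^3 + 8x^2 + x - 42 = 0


Let p(x) = x^3 + 8x^2 + x - 42. By the rational root theorem (leading coefficient 1), any rational root is an integer divisor of 42: try ±1, ±2, ... in turn.
Test x = 1: value = -32 ≠ 0.
Test x = -1: value = -36 ≠ 0.
Test x = 2: value = 0 ✓, so (x - 2) is a factor.
Synthetic division by (x - 2): bring down 1; 1(2) + 8 = 10; 10(2) + 1 = 21; 21(2) - 42 = 0 → quotient x^2 + 10x + 21, remainder 0.
Solve the quadratic x^2 + 10x + 21 = 0: discriminant = 10^2 - 4(1)(21) = 100 - 84 = 16.
sqrt(16) = 4, so x = (-10 ± 4)/2: x = -3 or x = -7.

x = -7, x = -3, x = 2


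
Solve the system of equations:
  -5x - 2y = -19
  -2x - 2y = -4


Using Cramer's rule:
Determinant D = (-5)(-2) - (-2)(-2) = 10 - 4 = 6
Dx = (-19)(-2) - (-4)(-2) = 38 - 8 = 30
Dy = (-5)(-4) - (-2)(-19) = 20 - 38 = -18
x = Dx/D = 30/6 = 5
y = Dy/D = -18/6 = -3

x = 5, y = -3


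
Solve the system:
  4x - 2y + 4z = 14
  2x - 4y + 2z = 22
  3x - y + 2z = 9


Using Cramer's rule. Expand each determinant along the first row.
D  = 4*[(-4)*2 - 2*(-1)] - (-2)*[2*2 - 2*3] + 4*[2*(-1) - (-4)*3]
  = 4*(-6) - (-2)*(-2) + 4*(10) = 12
Dx = 14*[(-4)*2 - 2*(-1)] - (-2)*[22*2 - 2*9] + 4*[22*(-1) - (-4)*9]
  = 14*(-6) - (-2)*(26) + 4*(14) = 24
Dy = 4*[22*2 - 2*9] - 14*[2*2 - 2*3] + 4*[2*9 - 22*3]
  = 4*(26) - 14*(-2) + 4*(-48) = -60
Dz = 4*[(-4)*9 - 22*(-1)] - (-2)*[2*9 - 22*3] + 14*[2*(-1) - (-4)*3]
  = 4*(-14) - (-2)*(-48) + 14*(10) = -12
x = Dx/D = 24/12 = 2, y = Dy/D = -60/12 = -5, z = Dz/D = -12/12 = -1
Check eq1: (4)(2) + (-2)(-5) + (4)(-1) = 14 = 14 ✓
Check eq2: (2)(2) + (-4)(-5) + (2)(-1) = 22 = 22 ✓
Check eq3: (3)(2) + (-1)(-5) + (2)(-1) = 9 = 9 ✓

x = 2, y = -5, z = -1


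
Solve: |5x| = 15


An absolute value equation |expr| = 15 gives two cases:
Case 1: 5x = 15
  5x = 15, so x = 3
Case 2: 5x = -15
  5x = -15, so x = -3

x = -3, x = 3


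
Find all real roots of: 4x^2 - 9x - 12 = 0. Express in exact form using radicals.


Using the quadratic formula: x = (-b ± sqrt(b^2 - 4ac)) / (2a)
Here a = 4, b = -9, c = -12
Discriminant = b^2 - 4ac = (-9)^2 - 4(4)(-12) = 81 + 192 = 273
Since discriminant = 273 > 0, there are two real roots.
x = (9 ± sqrt(273)) / 8
Numerically: x ≈ 3.1903 or x ≈ -0.9403

x = (9 + sqrt(273)) / 8 or x = (9 - sqrt(273)) / 8


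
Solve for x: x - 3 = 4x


Starting with: x - 3 = 4x
Move all x terms to left: (1 - 4)x = 0 + 3
Simplify: -3x = 3
Divide both sides by -3: x = -1

x = -1


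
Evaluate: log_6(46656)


We need the exponent such that 6^? = 46656
6^6 = 46656
Therefore log_6(46656) = 6

6


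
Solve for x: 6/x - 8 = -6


Subtract -8 from both sides: 6/x = 2
Multiply both sides by x: 6 = 2 * x
Divide by 2: x = 3

x = 3


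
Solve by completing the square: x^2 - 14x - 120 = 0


Start: x^2 - 14x - 120 = 0
Move constant: x^2 - 14x = 120
Half of -14 is -7, squared is 49
Add 49 to both sides: x^2 - 14x + 49 = 169
(x - 7)^2 = 169
x - 7 = ±13
x = 7 + 13 = 20 or x = 7 - 13 = -6

x = -6, x = 20


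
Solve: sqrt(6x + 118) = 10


Square both sides: 6x + 118 = 10^2 = 100
6x = 100 - 118 = -18
x = -3
Check: sqrt(6*(-3) + 118) = sqrt(100) = 10 ✓

x = -3


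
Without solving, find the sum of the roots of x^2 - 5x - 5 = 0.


By Vieta's formulas for ax^2 + bx + c = 0:
  Sum of roots = -b/a
  Product of roots = c/a

Here a = 1, b = -5, c = -5
Sum = -(-5)/1 = 5
Product = -5/1 = -5

Sum = 5


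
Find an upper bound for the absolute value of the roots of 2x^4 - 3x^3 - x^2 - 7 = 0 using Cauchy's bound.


Cauchy's bound: all roots r satisfy |r| <= 1 + max(|a_i/a_n|) for i = 0,...,n-1
where a_n is the leading coefficient.

Coefficients: [2, -3, -1, 0, -7]
Leading coefficient a_n = 2
Ratios |a_i/a_n|: 3/2, 1/2, 0, 7/2
Maximum ratio: 7/2
Cauchy's bound: |r| <= 1 + 7/2 = 9/2

Upper bound = 9/2


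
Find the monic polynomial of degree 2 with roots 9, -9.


A monic polynomial with roots 9, -9 is:
p(x) = (x - 9)(x + 9)
After multiplying by (x - 9): x - 9
After multiplying by (x + 9): x^2 - 81

x^2 - 81


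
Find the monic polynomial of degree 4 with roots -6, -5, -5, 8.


A monic polynomial with roots -6, -5, -5, 8 is:
p(x) = (x + 6)(x + 5)(x + 5)(x - 8)
After multiplying by (x + 6): x + 6
After multiplying by (x + 5): x^2 + 11x + 30
After multiplying by (x + 5): x^3 + 16x^2 + 85x + 150
After multiplying by (x - 8): x^4 + 8x^3 - 43x^2 - 530x - 1200

x^4 + 8x^3 - 43x^2 - 530x - 1200


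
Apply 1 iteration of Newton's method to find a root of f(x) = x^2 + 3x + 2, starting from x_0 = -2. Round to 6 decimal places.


Newton's method: x_(n+1) = x_n - f(x_n)/f'(x_n)
f(x) = x^2 + 3x + 2
f'(x) = 2x + 3

Iteration 1:
  f(-2.000000) = 0.000000
  f'(-2.000000) = -1.000000
  x_1 = -2.000000 - (0.000000)/(-1.000000) = -2.000000

x_1 = -2.000000


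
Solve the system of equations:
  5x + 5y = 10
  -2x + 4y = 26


Using Cramer's rule:
Determinant D = (5)(4) - (-2)(5) = 20 + 10 = 30
Dx = (10)(4) - (26)(5) = 40 - 130 = -90
Dy = (5)(26) - (-2)(10) = 130 + 20 = 150
x = Dx/D = -90/30 = -3
y = Dy/D = 150/30 = 5

x = -3, y = 5


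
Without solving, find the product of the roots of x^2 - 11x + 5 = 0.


By Vieta's formulas for ax^2 + bx + c = 0:
  Sum of roots = -b/a
  Product of roots = c/a

Here a = 1, b = -11, c = 5
Sum = -(-11)/1 = 11
Product = 5/1 = 5

Product = 5


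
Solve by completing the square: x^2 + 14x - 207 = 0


Start: x^2 + 14x - 207 = 0
Move constant: x^2 + 14x = 207
Half of 14 is 7, squared is 49
Add 49 to both sides: x^2 + 14x + 49 = 256
(x + 7)^2 = 256
x + 7 = ±16
x = -7 + 16 = 9 or x = -7 - 16 = -23

x = -23, x = 9


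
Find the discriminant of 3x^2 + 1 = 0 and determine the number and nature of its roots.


For ax^2 + bx + c = 0, discriminant D = b^2 - 4ac
Here a = 3, b = 0, c = 1
D = (0)^2 - 4(3)(1) = 0 - 12 = -12

D = -12 < 0
The equation has no real roots (2 complex conjugate roots).

Discriminant = -12, no real roots (2 complex conjugate roots)


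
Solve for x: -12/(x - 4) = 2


Multiply both sides by (x - 4): -12 = 2(x - 4)
Distribute: -12 = 2x - 8
2x = -12 + 8 = -4
x = -2

x = -2


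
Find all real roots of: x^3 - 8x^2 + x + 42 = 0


Let p(x) = x^3 - 8x^2 + x + 42. By the rational root theorem (leading coefficient 1), any rational root is an integer divisor of 42: try ±1, ±2, ... in turn.
Test x = 1: value = 36 ≠ 0.
Test x = -1: value = 32 ≠ 0.
Test x = 2: value = 20 ≠ 0.
Test x = -2: value = 0 ✓, so (x + 2) is a factor.
Synthetic division by (x + 2): bring down 1; 1(-2) - 8 = -10; (-10)(-2) + 1 = 21; 21(-2) + 42 = 0 → quotient x^2 - 10x + 21, remainder 0.
Solve the quadratic x^2 - 10x + 21 = 0: discriminant = (-10)^2 - 4(1)(21) = 100 - 84 = 16.
sqrt(16) = 4, so x = (10 ± 4)/2: x = 7 or x = 3.

x = -2, x = 3, x = 7


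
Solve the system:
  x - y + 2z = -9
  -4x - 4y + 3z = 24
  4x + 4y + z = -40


Using Cramer's rule. Expand each determinant along the first row.
D  = 1*[(-4)*1 - 3*4] - (-1)*[(-4)*1 - 3*4] + 2*[(-4)*4 - (-4)*4]
  = 1*(-16) - (-1)*(-16) + 2*(0) = -32
Dx = (-9)*[(-4)*1 - 3*4] - (-1)*[24*1 - 3*(-40)] + 2*[24*4 - (-4)*(-40)]
  = (-9)*(-16) - (-1)*(144) + 2*(-64) = 160
Dy = 1*[24*1 - 3*(-40)] - (-9)*[(-4)*1 - 3*4] + 2*[(-4)*(-40) - 24*4]
  = 1*(144) - (-9)*(-16) + 2*(64) = 128
Dz = 1*[(-4)*(-40) - 24*4] - (-1)*[(-4)*(-40) - 24*4] + (-9)*[(-4)*4 - (-4)*4]
  = 1*(64) - (-1)*(64) + (-9)*(0) = 128
x = Dx/D = 160/-32 = -5, y = Dy/D = 128/-32 = -4, z = Dz/D = 128/-32 = -4
Check eq1: (1)(-5) + (-1)(-4) + (2)(-4) = -9 = -9 ✓
Check eq2: (-4)(-5) + (-4)(-4) + (3)(-4) = 24 = 24 ✓
Check eq3: (4)(-5) + (4)(-4) + (1)(-4) = -40 = -40 ✓

x = -5, y = -4, z = -4


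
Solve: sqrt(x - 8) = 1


Square both sides: x - 8 = 1^2 = 1
x = 1 + 8 = 9
x = 9
Check: sqrt(1*9 - 8) = sqrt(1) = 1 ✓

x = 9


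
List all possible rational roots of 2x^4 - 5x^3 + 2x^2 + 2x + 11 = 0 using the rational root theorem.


Rational root theorem: possible roots are ±p/q where:
  p divides the constant term (11): p ∈ {1, 11}
  q divides the leading coefficient (2): q ∈ {1, 2}

All possible rational roots: -11, -11/2, -1, -1/2, 1/2, 1, 11/2, 11

-11, -11/2, -1, -1/2, 1/2, 1, 11/2, 11


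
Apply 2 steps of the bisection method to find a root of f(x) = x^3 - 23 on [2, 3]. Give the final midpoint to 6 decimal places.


f(x) = x^3 - 23
f(2) = -15 < 0
f(3) = 4 > 0

Step 1: midpoint = (2.000000 + 3.000000)/2 = 2.500000
  f(2.500000) = -7.375000
  f(mid) < 0, so root is in [2.500000, 3.000000]

Step 2: midpoint = (2.500000 + 3.000000)/2 = 2.750000
  f(2.750000) = -2.203125
  f(mid) < 0, so root is in [2.750000, 3.000000]

midpoint = 2.750000


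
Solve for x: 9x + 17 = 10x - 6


Starting with: 9x + 17 = 10x - 6
Move all x terms to left: (9 - 10)x = -6 - 17
Simplify: -x = -23
Divide both sides by -1: x = 23

x = 23


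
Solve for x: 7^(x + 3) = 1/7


Express both sides with the same base.
1/7 = 7^(-1)
Since the bases match, equate exponents: x + 3 = -1
So x = -1 - (3) = -4

x = -4


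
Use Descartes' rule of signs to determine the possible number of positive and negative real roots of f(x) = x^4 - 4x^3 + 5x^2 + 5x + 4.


Descartes' rule of signs:

For positive roots, count sign changes in f(x) = x^4 - 4x^3 + 5x^2 + 5x + 4:
Signs of coefficients: +, -, +, +, +
Number of sign changes: 2
Possible positive real roots: 2, 0

For negative roots, examine f(-x) = x^4 + 4x^3 + 5x^2 - 5x + 4:
Signs of coefficients: +, +, +, -, +
Number of sign changes: 2
Possible negative real roots: 2, 0

Positive roots: 2 or 0; Negative roots: 2 or 0


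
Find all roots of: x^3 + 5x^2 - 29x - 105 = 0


Let p(x) = x^3 + 5x^2 - 29x - 105. By the rational root theorem (leading coefficient 1), any rational root is an integer divisor of 105: try ±1, ±2, ... in turn.
Test x = 1: value = -128 ≠ 0.
Test x = -1: value = -72 ≠ 0.
Test x = 3: value = -120 ≠ 0.
Test x = -3: value = 0 ✓, so (x + 3) is a factor.
Synthetic division by (x + 3): bring down 1; 1(-3) + 5 = 2; 2(-3) - 29 = -35; (-35)(-3) - 105 = 0 → quotient x^2 + 2x - 35, remainder 0.
Solve the quadratic x^2 + 2x - 35 = 0: discriminant = 2^2 - 4(1)(-35) = 4 + 140 = 144.
sqrt(144) = 12, so x = (-2 ± 12)/2: x = 5 or x = -7.
Collecting all roots found:

x = -7, x = -3, x = 5


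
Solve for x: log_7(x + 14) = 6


Convert to exponential form: x + 14 = 7^6 = 117649
x = 117649 - 14 = 117635
Check: log_7(117635 + 14) = log_7(117649) = log_7(117649) = 6 ✓

x = 117635


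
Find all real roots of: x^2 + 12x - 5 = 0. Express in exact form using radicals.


Using the quadratic formula: x = (-b ± sqrt(b^2 - 4ac)) / (2a)
Here a = 1, b = 12, c = -5
Discriminant = b^2 - 4ac = 12^2 - 4(1)(-5) = 144 + 20 = 164
Since discriminant = 164 > 0, there are two real roots.
x = (-12 ± 2*sqrt(41)) / 2
Simplifying: x = -6 ± sqrt(41)
Numerically: x ≈ 0.4031 or x ≈ -12.4031

x = -6 + sqrt(41) or x = -6 - sqrt(41)


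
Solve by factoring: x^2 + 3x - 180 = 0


We need two numbers that multiply to -180 and add to 3.
Those numbers are 15 and -12 (since 15 * (-12) = -180 and 15 + (-12) = 3).
So x^2 + 3x - 180 = (x + 15)(x - 12) = 0
Setting each factor to zero: x = -15 or x = 12

x = -15, x = 12


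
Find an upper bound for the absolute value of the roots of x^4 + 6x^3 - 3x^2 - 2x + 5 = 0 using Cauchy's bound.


Cauchy's bound: all roots r satisfy |r| <= 1 + max(|a_i/a_n|) for i = 0,...,n-1
where a_n is the leading coefficient.

Coefficients: [1, 6, -3, -2, 5]
Leading coefficient a_n = 1
Ratios |a_i/a_n|: 6, 3, 2, 5
Maximum ratio: 6
Cauchy's bound: |r| <= 1 + 6 = 7

Upper bound = 7


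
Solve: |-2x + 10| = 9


An absolute value equation |expr| = 9 gives two cases:
Case 1: -2x + 10 = 9
  -2x = -1, so x = 1/2
Case 2: -2x + 10 = -9
  -2x = -19, so x = 19/2

x = 1/2, x = 19/2


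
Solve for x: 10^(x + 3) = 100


Express both sides with the same base.
100 = 10^2
Since the bases match, equate exponents: x + 3 = 2
So x = 2 - (3) = -1

x = -1


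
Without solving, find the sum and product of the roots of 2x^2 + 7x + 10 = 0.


By Vieta's formulas for ax^2 + bx + c = 0:
  Sum of roots = -b/a
  Product of roots = c/a

Here a = 2, b = 7, c = 10
Sum = -(7)/2 = -7/2
Product = 10/2 = 5

Sum = -7/2, Product = 5


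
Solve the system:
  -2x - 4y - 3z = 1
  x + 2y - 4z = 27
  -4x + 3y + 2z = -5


Using Cramer's rule. Expand each determinant along the first row.
D  = (-2)*[2*2 - (-4)*3] - (-4)*[1*2 - (-4)*(-4)] + (-3)*[1*3 - 2*(-4)]
  = (-2)*(16) - (-4)*(-14) + (-3)*(11) = -121
Dx = 1*[2*2 - (-4)*3] - (-4)*[27*2 - (-4)*(-5)] + (-3)*[27*3 - 2*(-5)]
  = 1*(16) - (-4)*(34) + (-3)*(91) = -121
Dy = (-2)*[27*2 - (-4)*(-5)] - 1*[1*2 - (-4)*(-4)] + (-3)*[1*(-5) - 27*(-4)]
  = (-2)*(34) - 1*(-14) + (-3)*(103) = -363
Dz = (-2)*[2*(-5) - 27*3] - (-4)*[1*(-5) - 27*(-4)] + 1*[1*3 - 2*(-4)]
  = (-2)*(-91) - (-4)*(103) + 1*(11) = 605
x = Dx/D = -121/-121 = 1, y = Dy/D = -363/-121 = 3, z = Dz/D = 605/-121 = -5
Check eq1: (-2)(1) + (-4)(3) + (-3)(-5) = 1 = 1 ✓
Check eq2: (1)(1) + (2)(3) + (-4)(-5) = 27 = 27 ✓
Check eq3: (-4)(1) + (3)(3) + (2)(-5) = -5 = -5 ✓

x = 1, y = 3, z = -5


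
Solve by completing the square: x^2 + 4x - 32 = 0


Start: x^2 + 4x - 32 = 0
Move constant: x^2 + 4x = 32
Half of 4 is 2, squared is 4
Add 4 to both sides: x^2 + 4x + 4 = 36
(x + 2)^2 = 36
x + 2 = ±6
x = -2 + 6 = 4 or x = -2 - 6 = -8

x = -8, x = 4


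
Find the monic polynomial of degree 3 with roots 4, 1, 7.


A monic polynomial with roots 4, 1, 7 is:
p(x) = (x - 4)(x - 1)(x - 7)
After multiplying by (x - 4): x - 4
After multiplying by (x - 1): x^2 - 5x + 4
After multiplying by (x - 7): x^3 - 12x^2 + 39x - 28

x^3 - 12x^2 + 39x - 28


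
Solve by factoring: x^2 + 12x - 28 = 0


We need two numbers that multiply to -28 and add to 12.
Those numbers are -2 and 14 (since (-2) * 14 = -28 and (-2) + 14 = 12).
So x^2 + 12x - 28 = (x - 2)(x + 14) = 0
Setting each factor to zero: x = 2 or x = -14

x = -14, x = 2


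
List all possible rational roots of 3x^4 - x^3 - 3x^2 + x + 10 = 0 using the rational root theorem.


Rational root theorem: possible roots are ±p/q where:
  p divides the constant term (10): p ∈ {1, 2, 5, 10}
  q divides the leading coefficient (3): q ∈ {1, 3}

All possible rational roots: -10, -5, -10/3, -2, -5/3, -1, -2/3, -1/3, 1/3, 2/3, 1, 5/3, 2, 10/3, 5, 10

-10, -5, -10/3, -2, -5/3, -1, -2/3, -1/3, 1/3, 2/3, 1, 5/3, 2, 10/3, 5, 10


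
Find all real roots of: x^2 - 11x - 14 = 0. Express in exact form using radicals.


Using the quadratic formula: x = (-b ± sqrt(b^2 - 4ac)) / (2a)
Here a = 1, b = -11, c = -14
Discriminant = b^2 - 4ac = (-11)^2 - 4(1)(-14) = 121 + 56 = 177
Since discriminant = 177 > 0, there are two real roots.
x = (11 ± sqrt(177)) / 2
Numerically: x ≈ 12.1521 or x ≈ -1.1521

x = (11 + sqrt(177)) / 2 or x = (11 - sqrt(177)) / 2


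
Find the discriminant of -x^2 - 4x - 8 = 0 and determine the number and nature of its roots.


For ax^2 + bx + c = 0, discriminant D = b^2 - 4ac
Here a = -1, b = -4, c = -8
D = (-4)^2 - 4(-1)(-8) = 16 - 32 = -16

D = -16 < 0
The equation has no real roots (2 complex conjugate roots).

Discriminant = -16, no real roots (2 complex conjugate roots)


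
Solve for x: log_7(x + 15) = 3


Convert to exponential form: x + 15 = 7^3 = 343
x = 343 - 15 = 328
Check: log_7(328 + 15) = log_7(343) = log_7(343) = 3 ✓

x = 328


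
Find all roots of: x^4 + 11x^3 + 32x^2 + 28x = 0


The constant term is 0, so x = 0 is a root. Factor out x:
  x^3 + 11x^2 + 32x + 28 = 0
Let p(x) = x^3 + 11x^2 + 32x + 28. By the rational root theorem (leading coefficient 1), any rational root is an integer divisor of 28: try ±1, ±2, ... in turn.
Test x = 1: value = 72 ≠ 0.
Test x = -1: value = 6 ≠ 0.
Test x = 2: value = 144 ≠ 0.
Test x = -2: value = 0 ✓, so (x + 2) is a factor.
Synthetic division by (x + 2): bring down 1; 1(-2) + 11 = 9; 9(-2) + 32 = 14; 14(-2) + 28 = 0 → quotient x^2 + 9x + 14, remainder 0.
Solve the quadratic x^2 + 9x + 14 = 0: discriminant = 9^2 - 4(1)(14) = 81 - 56 = 25.
sqrt(25) = 5, so x = (-9 ± 5)/2: x = -2 or x = -7.
Collecting all roots found:

x = -7, x = -2 (multiplicity 2), x = 0


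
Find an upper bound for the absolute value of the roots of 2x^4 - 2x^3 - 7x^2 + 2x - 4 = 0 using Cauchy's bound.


Cauchy's bound: all roots r satisfy |r| <= 1 + max(|a_i/a_n|) for i = 0,...,n-1
where a_n is the leading coefficient.

Coefficients: [2, -2, -7, 2, -4]
Leading coefficient a_n = 2
Ratios |a_i/a_n|: 1, 7/2, 1, 2
Maximum ratio: 7/2
Cauchy's bound: |r| <= 1 + 7/2 = 9/2

Upper bound = 9/2


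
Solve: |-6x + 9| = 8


An absolute value equation |expr| = 8 gives two cases:
Case 1: -6x + 9 = 8
  -6x = -1, so x = 1/6
Case 2: -6x + 9 = -8
  -6x = -17, so x = 17/6

x = 1/6, x = 17/6


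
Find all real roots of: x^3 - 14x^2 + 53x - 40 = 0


Let p(x) = x^3 - 14x^2 + 53x - 40. By the rational root theorem (leading coefficient 1), any rational root is an integer divisor of 40: try ±1, ±2, ... in turn.
Test x = 1: value = 0 ✓, so (x - 1) is a factor.
Synthetic division by (x - 1): bring down 1; 1(1) - 14 = -13; (-13)(1) + 53 = 40; 40(1) - 40 = 0 → quotient x^2 - 13x + 40, remainder 0.
Solve the quadratic x^2 - 13x + 40 = 0: discriminant = (-13)^2 - 4(1)(40) = 169 - 160 = 9.
sqrt(9) = 3, so x = (13 ± 3)/2: x = 8 or x = 5.

x = 1, x = 5, x = 8


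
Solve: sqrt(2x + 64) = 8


Square both sides: 2x + 64 = 8^2 = 64
2x = 64 - 64 = 0
x = 0
Check: sqrt(2*0 + 64) = sqrt(64) = 8 ✓

x = 0


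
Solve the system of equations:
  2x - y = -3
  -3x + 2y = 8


Using Cramer's rule:
Determinant D = (2)(2) - (-3)(-1) = 4 - 3 = 1
Dx = (-3)(2) - (8)(-1) = -6 + 8 = 2
Dy = (2)(8) - (-3)(-3) = 16 - 9 = 7
x = Dx/D = 2/1 = 2
y = Dy/D = 7/1 = 7

x = 2, y = 7


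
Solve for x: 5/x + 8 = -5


Subtract 8 from both sides: 5/x = -13
Multiply both sides by x: 5 = -13 * x
Divide by -13: x = -5/13

x = -5/13


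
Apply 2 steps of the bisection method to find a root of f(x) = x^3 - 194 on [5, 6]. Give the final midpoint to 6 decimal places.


f(x) = x^3 - 194
f(5) = -69 < 0
f(6) = 22 > 0

Step 1: midpoint = (5.000000 + 6.000000)/2 = 5.500000
  f(5.500000) = -27.625000
  f(mid) < 0, so root is in [5.500000, 6.000000]

Step 2: midpoint = (5.500000 + 6.000000)/2 = 5.750000
  f(5.750000) = -3.890625
  f(mid) < 0, so root is in [5.750000, 6.000000]

midpoint = 5.750000


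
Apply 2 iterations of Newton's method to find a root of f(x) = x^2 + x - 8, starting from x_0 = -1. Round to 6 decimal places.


Newton's method: x_(n+1) = x_n - f(x_n)/f'(x_n)
f(x) = x^2 + x - 8
f'(x) = 2x + 1

Iteration 1:
  f(-1.000000) = -8.000000
  f'(-1.000000) = -1.000000
  x_1 = -1.000000 - (-8.000000)/(-1.000000) = -9.000000

Iteration 2:
  f(-9.000000) = 64.000000
  f'(-9.000000) = -17.000000
  x_2 = -9.000000 - (64.000000)/(-17.000000) = -5.235294

x_2 = -5.235294


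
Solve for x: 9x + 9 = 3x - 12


Starting with: 9x + 9 = 3x - 12
Move all x terms to left: (9 - 3)x = -12 - 9
Simplify: 6x = -21
Divide both sides by 6: x = -7/2

x = -7/2


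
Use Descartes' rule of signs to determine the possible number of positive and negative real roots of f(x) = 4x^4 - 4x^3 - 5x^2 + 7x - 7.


Descartes' rule of signs:

For positive roots, count sign changes in f(x) = 4x^4 - 4x^3 - 5x^2 + 7x - 7:
Signs of coefficients: +, -, -, +, -
Number of sign changes: 3
Possible positive real roots: 3, 1

For negative roots, examine f(-x) = 4x^4 + 4x^3 - 5x^2 - 7x - 7:
Signs of coefficients: +, +, -, -, -
Number of sign changes: 1
Possible negative real roots: 1

Positive roots: 3 or 1; Negative roots: 1


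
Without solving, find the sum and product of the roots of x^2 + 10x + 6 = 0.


By Vieta's formulas for ax^2 + bx + c = 0:
  Sum of roots = -b/a
  Product of roots = c/a

Here a = 1, b = 10, c = 6
Sum = -(10)/1 = -10
Product = 6/1 = 6

Sum = -10, Product = 6


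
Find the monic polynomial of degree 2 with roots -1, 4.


A monic polynomial with roots -1, 4 is:
p(x) = (x + 1)(x - 4)
After multiplying by (x + 1): x + 1
After multiplying by (x - 4): x^2 - 3x - 4

x^2 - 3x - 4


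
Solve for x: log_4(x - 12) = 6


Convert to exponential form: x - 12 = 4^6 = 4096
x = 4096 + 12 = 4108
Check: log_4(4108 - 12) = log_4(4096) = log_4(4096) = 6 ✓

x = 4108


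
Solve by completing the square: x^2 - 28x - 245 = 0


Start: x^2 - 28x - 245 = 0
Move constant: x^2 - 28x = 245
Half of -28 is -14, squared is 196
Add 196 to both sides: x^2 - 28x + 196 = 441
(x - 14)^2 = 441
x - 14 = ±21
x = 14 + 21 = 35 or x = 14 - 21 = -7

x = -7, x = 35


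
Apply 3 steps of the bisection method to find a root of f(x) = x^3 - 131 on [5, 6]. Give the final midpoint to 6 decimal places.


f(x) = x^3 - 131
f(5) = -6 < 0
f(6) = 85 > 0

Step 1: midpoint = (5.000000 + 6.000000)/2 = 5.500000
  f(5.500000) = 35.375000
  f(mid) > 0, so root is in [5.000000, 5.500000]

Step 2: midpoint = (5.000000 + 5.500000)/2 = 5.250000
  f(5.250000) = 13.703125
  f(mid) > 0, so root is in [5.000000, 5.250000]

Step 3: midpoint = (5.000000 + 5.250000)/2 = 5.125000
  f(5.125000) = 3.611328
  f(mid) > 0, so root is in [5.000000, 5.125000]

midpoint = 5.125000


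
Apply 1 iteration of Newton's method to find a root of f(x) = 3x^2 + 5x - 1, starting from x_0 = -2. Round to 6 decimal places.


Newton's method: x_(n+1) = x_n - f(x_n)/f'(x_n)
f(x) = 3x^2 + 5x - 1
f'(x) = 6x + 5

Iteration 1:
  f(-2.000000) = 1.000000
  f'(-2.000000) = -7.000000
  x_1 = -2.000000 - (1.000000)/(-7.000000) = -1.857143

x_1 = -1.857143


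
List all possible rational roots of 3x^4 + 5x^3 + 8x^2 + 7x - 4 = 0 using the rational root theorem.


Rational root theorem: possible roots are ±p/q where:
  p divides the constant term (-4): p ∈ {1, 2, 4}
  q divides the leading coefficient (3): q ∈ {1, 3}

All possible rational roots: -4, -2, -4/3, -1, -2/3, -1/3, 1/3, 2/3, 1, 4/3, 2, 4

-4, -2, -4/3, -1, -2/3, -1/3, 1/3, 2/3, 1, 4/3, 2, 4


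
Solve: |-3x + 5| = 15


An absolute value equation |expr| = 15 gives two cases:
Case 1: -3x + 5 = 15
  -3x = 10, so x = -10/3
Case 2: -3x + 5 = -15
  -3x = -20, so x = 20/3

x = -10/3, x = 20/3


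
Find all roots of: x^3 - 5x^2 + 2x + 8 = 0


Let p(x) = x^3 - 5x^2 + 2x + 8. By the rational root theorem (leading coefficient 1), any rational root is an integer divisor of 8: try ±1, ±2, ... in turn.
Test x = 1: value = 6 ≠ 0.
Test x = -1: value = 0 ✓, so (x + 1) is a factor.
Synthetic division by (x + 1): bring down 1; 1(-1) - 5 = -6; (-6)(-1) + 2 = 8; 8(-1) + 8 = 0 → quotient x^2 - 6x + 8, remainder 0.
Solve the quadratic x^2 - 6x + 8 = 0: discriminant = (-6)^2 - 4(1)(8) = 36 - 32 = 4.
sqrt(4) = 2, so x = (6 ± 2)/2: x = 4 or x = 2.
Collecting all roots found:

x = -1, x = 2, x = 4


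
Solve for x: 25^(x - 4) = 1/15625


Express both sides with the same base.
1/15625 = 25^(-3)
Since the bases match, equate exponents: x - 4 = -3
So x = -3 - (-4) = 1

x = 1


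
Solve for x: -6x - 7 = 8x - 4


Starting with: -6x - 7 = 8x - 4
Move all x terms to left: (-6 - 8)x = -4 + 7
Simplify: -14x = 3
Divide both sides by -14: x = -3/14

x = -3/14


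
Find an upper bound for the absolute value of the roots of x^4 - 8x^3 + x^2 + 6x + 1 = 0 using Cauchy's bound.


Cauchy's bound: all roots r satisfy |r| <= 1 + max(|a_i/a_n|) for i = 0,...,n-1
where a_n is the leading coefficient.

Coefficients: [1, -8, 1, 6, 1]
Leading coefficient a_n = 1
Ratios |a_i/a_n|: 8, 1, 6, 1
Maximum ratio: 8
Cauchy's bound: |r| <= 1 + 8 = 9

Upper bound = 9


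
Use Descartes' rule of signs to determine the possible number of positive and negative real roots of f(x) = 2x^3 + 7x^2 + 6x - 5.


Descartes' rule of signs:

For positive roots, count sign changes in f(x) = 2x^3 + 7x^2 + 6x - 5:
Signs of coefficients: +, +, +, -
Number of sign changes: 1
Possible positive real roots: 1

For negative roots, examine f(-x) = -2x^3 + 7x^2 - 6x - 5:
Signs of coefficients: -, +, -, -
Number of sign changes: 2
Possible negative real roots: 2, 0

Positive roots: 1; Negative roots: 2 or 0


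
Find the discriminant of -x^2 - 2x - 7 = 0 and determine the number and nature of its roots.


For ax^2 + bx + c = 0, discriminant D = b^2 - 4ac
Here a = -1, b = -2, c = -7
D = (-2)^2 - 4(-1)(-7) = 4 - 28 = -24

D = -24 < 0
The equation has no real roots (2 complex conjugate roots).

Discriminant = -24, no real roots (2 complex conjugate roots)


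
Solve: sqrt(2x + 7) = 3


Square both sides: 2x + 7 = 3^2 = 9
2x = 9 - 7 = 2
x = 1
Check: sqrt(2*1 + 7) = sqrt(9) = 3 ✓

x = 1


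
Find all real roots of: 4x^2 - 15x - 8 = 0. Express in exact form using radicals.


Using the quadratic formula: x = (-b ± sqrt(b^2 - 4ac)) / (2a)
Here a = 4, b = -15, c = -8
Discriminant = b^2 - 4ac = (-15)^2 - 4(4)(-8) = 225 + 128 = 353
Since discriminant = 353 > 0, there are two real roots.
x = (15 ± sqrt(353)) / 8
Numerically: x ≈ 4.2235 or x ≈ -0.4735

x = (15 + sqrt(353)) / 8 or x = (15 - sqrt(353)) / 8


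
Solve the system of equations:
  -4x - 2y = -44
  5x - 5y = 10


Using Cramer's rule:
Determinant D = (-4)(-5) - (5)(-2) = 20 + 10 = 30
Dx = (-44)(-5) - (10)(-2) = 220 + 20 = 240
Dy = (-4)(10) - (5)(-44) = -40 + 220 = 180
x = Dx/D = 240/30 = 8
y = Dy/D = 180/30 = 6

x = 8, y = 6


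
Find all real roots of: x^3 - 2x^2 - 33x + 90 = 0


Let p(x) = x^3 - 2x^2 - 33x + 90. By the rational root theorem (leading coefficient 1), any rational root is an integer divisor of 90: try ±1, ±2, ... in turn.
Test x = 1: value = 56 ≠ 0.
Test x = -1: value = 120 ≠ 0.
Test x = 2: value = 24 ≠ 0.
Test x = -2: value = 140 ≠ 0.
Test x = 3: value = 0 ✓, so (x - 3) is a factor.
Synthetic division by (x - 3): bring down 1; 1(3) - 2 = 1; 1(3) - 33 = -30; (-30)(3) + 90 = 0 → quotient x^2 + x - 30, remainder 0.
Solve the quadratic x^2 + x - 30 = 0: discriminant = 1^2 - 4(1)(-30) = 1 + 120 = 121.
sqrt(121) = 11, so x = (-1 ± 11)/2: x = 5 or x = -6.

x = -6, x = 3, x = 5


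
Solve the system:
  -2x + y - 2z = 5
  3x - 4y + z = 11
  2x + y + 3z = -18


Using Cramer's rule. Expand each determinant along the first row.
D  = (-2)*[(-4)*3 - 1*1] - 1*[3*3 - 1*2] + (-2)*[3*1 - (-4)*2]
  = (-2)*(-13) - 1*(7) + (-2)*(11) = -3
Dx = 5*[(-4)*3 - 1*1] - 1*[11*3 - 1*(-18)] + (-2)*[11*1 - (-4)*(-18)]
  = 5*(-13) - 1*(51) + (-2)*(-61) = 6
Dy = (-2)*[11*3 - 1*(-18)] - 5*[3*3 - 1*2] + (-2)*[3*(-18) - 11*2]
  = (-2)*(51) - 5*(7) + (-2)*(-76) = 15
Dz = (-2)*[(-4)*(-18) - 11*1] - 1*[3*(-18) - 11*2] + 5*[3*1 - (-4)*2]
  = (-2)*(61) - 1*(-76) + 5*(11) = 9
x = Dx/D = 6/-3 = -2, y = Dy/D = 15/-3 = -5, z = Dz/D = 9/-3 = -3
Check eq1: (-2)(-2) + (1)(-5) + (-2)(-3) = 5 = 5 ✓
Check eq2: (3)(-2) + (-4)(-5) + (1)(-3) = 11 = 11 ✓
Check eq3: (2)(-2) + (1)(-5) + (3)(-3) = -18 = -18 ✓

x = -2, y = -5, z = -3


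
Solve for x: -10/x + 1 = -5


Subtract 1 from both sides: -10/x = -6
Multiply both sides by x: -10 = -6 * x
Divide by -6: x = 5/3

x = 5/3


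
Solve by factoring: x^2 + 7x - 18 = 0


We need two numbers that multiply to -18 and add to 7.
Those numbers are 9 and -2 (since 9 * (-2) = -18 and 9 + (-2) = 7).
So x^2 + 7x - 18 = (x + 9)(x - 2) = 0
Setting each factor to zero: x = -9 or x = 2

x = -9, x = 2


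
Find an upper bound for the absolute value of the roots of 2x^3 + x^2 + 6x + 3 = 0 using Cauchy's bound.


Cauchy's bound: all roots r satisfy |r| <= 1 + max(|a_i/a_n|) for i = 0,...,n-1
where a_n is the leading coefficient.

Coefficients: [2, 1, 6, 3]
Leading coefficient a_n = 2
Ratios |a_i/a_n|: 1/2, 3, 3/2
Maximum ratio: 3
Cauchy's bound: |r| <= 1 + 3 = 4

Upper bound = 4


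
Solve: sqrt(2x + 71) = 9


Square both sides: 2x + 71 = 9^2 = 81
2x = 81 - 71 = 10
x = 5
Check: sqrt(2*5 + 71) = sqrt(81) = 9 ✓

x = 5


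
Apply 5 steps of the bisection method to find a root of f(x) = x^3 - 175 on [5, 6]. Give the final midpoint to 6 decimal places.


f(x) = x^3 - 175
f(5) = -50 < 0
f(6) = 41 > 0

Step 1: midpoint = (5.000000 + 6.000000)/2 = 5.500000
  f(5.500000) = -8.625000
  f(mid) < 0, so root is in [5.500000, 6.000000]

Step 2: midpoint = (5.500000 + 6.000000)/2 = 5.750000
  f(5.750000) = 15.109375
  f(mid) > 0, so root is in [5.500000, 5.750000]

Step 3: midpoint = (5.500000 + 5.750000)/2 = 5.625000
  f(5.625000) = 2.978516
  f(mid) > 0, so root is in [5.500000, 5.625000]

Step 4: midpoint = (5.500000 + 5.625000)/2 = 5.562500
  f(5.562500) = -2.888428
  f(mid) < 0, so root is in [5.562500, 5.625000]

Step 5: midpoint = (5.562500 + 5.625000)/2 = 5.593750
  f(5.593750) = 0.028656
  f(mid) > 0, so root is in [5.562500, 5.593750]

midpoint = 5.593750


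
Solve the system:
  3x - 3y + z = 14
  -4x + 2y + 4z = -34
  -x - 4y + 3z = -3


Using Cramer's rule. Expand each determinant along the first row.
D  = 3*[2*3 - 4*(-4)] - (-3)*[(-4)*3 - 4*(-1)] + 1*[(-4)*(-4) - 2*(-1)]
  = 3*(22) - (-3)*(-8) + 1*(18) = 60
Dx = 14*[2*3 - 4*(-4)] - (-3)*[(-34)*3 - 4*(-3)] + 1*[(-34)*(-4) - 2*(-3)]
  = 14*(22) - (-3)*(-90) + 1*(142) = 180
Dy = 3*[(-34)*3 - 4*(-3)] - 14*[(-4)*3 - 4*(-1)] + 1*[(-4)*(-3) - (-34)*(-1)]
  = 3*(-90) - 14*(-8) + 1*(-22) = -180
Dz = 3*[2*(-3) - (-34)*(-4)] - (-3)*[(-4)*(-3) - (-34)*(-1)] + 14*[(-4)*(-4) - 2*(-1)]
  = 3*(-142) - (-3)*(-22) + 14*(18) = -240
x = Dx/D = 180/60 = 3, y = Dy/D = -180/60 = -3, z = Dz/D = -240/60 = -4
Check eq1: (3)(3) + (-3)(-3) + (1)(-4) = 14 = 14 ✓
Check eq2: (-4)(3) + (2)(-3) + (4)(-4) = -34 = -34 ✓
Check eq3: (-1)(3) + (-4)(-3) + (3)(-4) = -3 = -3 ✓

x = 3, y = -3, z = -4
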